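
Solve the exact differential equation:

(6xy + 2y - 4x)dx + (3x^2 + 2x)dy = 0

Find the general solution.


Check exactness: ∂M/∂y = 6x + 2 and ∂N/∂x = 6x + 2; equal, so the equation is exact.
Integrate M with respect to x (treating y as constant): ∫M dx = 3x^2y + 2xy - 2x^2 + h(y).
Differentiate w.r.t. y and set equal to N: all terms match, so h'(y) = 0 and h is a constant absorbed into C.
General solution: 3x^2y + 2xy - 2x^2 = C.


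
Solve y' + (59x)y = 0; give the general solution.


P(x) = 59x ⇒ μ = e^((59/2)x²).
Q(x) = 0 so μ y is constant: y = Ce^(-(59/2)x²).


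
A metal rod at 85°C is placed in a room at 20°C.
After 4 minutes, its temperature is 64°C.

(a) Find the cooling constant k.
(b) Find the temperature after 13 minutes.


Newton's law: T(t) = T_a + (T₀ - T_a)e^(-kt).
(a) Use T(4) = 64: (64 - 20)/(85 - 20) = e^(-k·4), so k = -ln(0.677)/4 ≈ 0.0975.
(b) Apply k to t = 13: T(13) = 20 + (65)e^(-1.268) ≈ 38.3°C.


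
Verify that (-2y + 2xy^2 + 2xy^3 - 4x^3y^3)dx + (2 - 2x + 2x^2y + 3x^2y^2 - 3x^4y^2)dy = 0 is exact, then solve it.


Check exactness: ∂M/∂y = -2 + 4xy + 6xy^2 - 12x^3y^2 and ∂N/∂x = -2 + 4xy + 6xy^2 - 12x^3y^2; equal, so the equation is exact.
Integrate M with respect to x (treating y as constant): ∫M dx = -2xy + x^2y^2 + x^2y^3 - x^4y^3 + h(y).
Differentiate w.r.t. y and set equal to N: the x-dependent terms already match, leaving h'(y) = 2. Integrate: h(y) = 2y.
So F(x,y) = 2y - 2xy + x^2y^2 + x^2y^3 - x^4y^3.
General solution: 2y - 2xy + x^2y^2 + x^2y^3 - x^4y^3 = C.


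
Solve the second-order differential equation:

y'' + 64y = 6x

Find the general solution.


Homogeneous: r² + 64 = 0 ⇒ r = ±8i, y_h = C₁cos(8x) + C₂sin(8x).
Polynomial forcing; try y_p = Ax + B. Then y_p'' + 64 y_p = 64(Ax + B) = 6x, so B = 0 and A = 3/32.
General solution: y = C₁cos(8x) + C₂sin(8x) + (3/32)x.


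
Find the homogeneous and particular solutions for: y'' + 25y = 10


Homogeneous part: r² + 25 = 0 ⇒ r = ±5i, so y_h = C₁cos(5x) + C₂sin(5x).
Try constant y_p = A; plug in: 25A = 10 ⇒ A = 2/5.
General solution: y = C₁cos(5x) + C₂sin(5x) + 2/5.


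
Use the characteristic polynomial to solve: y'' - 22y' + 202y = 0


Characteristic equation: r² - 22r + 202 = 0.
Discriminant is negative; roots r = 11 ± 9i (complex conjugate pair).
General solution uses e^(α x)(C₁ cos(β x) + C₂ sin(β x)): y = e^(11x)(C₁cos(9x) + C₂sin(9x)).


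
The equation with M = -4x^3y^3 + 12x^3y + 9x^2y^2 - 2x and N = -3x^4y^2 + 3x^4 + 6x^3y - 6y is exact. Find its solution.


Check exactness: ∂M/∂y = -12x^3y^2 + 12x^3 + 18x^2y and ∂N/∂x = -12x^3y^2 + 12x^3 + 18x^2y; equal, so the equation is exact.
Integrate M with respect to x (treating y as constant): ∫M dx = -x^4y^3 + 3x^4y + 3x^3y^2 - x^2 + h(y).
Differentiate w.r.t. y and set equal to N: the x-dependent terms already match, leaving h'(y) = -6y. Integrate: h(y) = -3y^2.
So F(x,y) = -x^4y^3 + 3x^4y + 3x^3y^2 - x^2 - 3y^2.
General solution: -x^4y^3 + 3x^4y + 3x^3y^2 - x^2 - 3y^2 = C.


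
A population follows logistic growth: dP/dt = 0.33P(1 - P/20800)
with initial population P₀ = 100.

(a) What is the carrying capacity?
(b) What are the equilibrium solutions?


Logistic ODE dP/dt = 0.33P(1 - P/20800) has equilibria where dP/dt = 0, i.e. P = 0 or P = 20800.
The coefficient (1 - P/K) = 0 when P = K, identifying K = 20800 as the carrying capacity.
(a) K = 20800; (b) equilibria P = 0 and P = 20800.


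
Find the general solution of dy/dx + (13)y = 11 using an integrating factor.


P(x) = 13, Q(x) = 11; integrating factor μ = e^(13x).
(μ y)' = 11e^(13x) ⇒ μ y = (11/13)e^(13x) + C.
Divide by μ: y = 11/13 + Ce^(-13x).


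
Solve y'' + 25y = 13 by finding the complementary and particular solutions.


Homogeneous part: r² + 25 = 0 ⇒ r = ±5i, so y_h = C₁cos(5x) + C₂sin(5x).
Try constant y_p = A; plug in: 25A = 13 ⇒ A = 13/25.
General solution: y = C₁cos(5x) + C₂sin(5x) + 13/25.


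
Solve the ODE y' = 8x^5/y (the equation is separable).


Separate variables: y dy = 8x^5 dx.
Integrate both sides: y²/2 = (4/3)x^6 + C₀.
Multiply by 2: y² = (8/3)x^6 + C.


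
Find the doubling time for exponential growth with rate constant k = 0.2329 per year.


Exponential growth: P(t) = P₀ e^(0.2329t). Set P(t)/P₀ = 2: e^(0.2329t) = 2.
Solve: t = ln(2)/0.2329 ≈ 2.98 years.


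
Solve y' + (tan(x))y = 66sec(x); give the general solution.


P(x) = tan(x) ⇒ μ = e^(∫tan(x)dx) = sec(x).
(sec(x) y)' = 66sec²(x) ⇒ sec(x) y = 66tan(x) + C.
Multiply by cos(x): y = 66sin(x) + C·cos(x).


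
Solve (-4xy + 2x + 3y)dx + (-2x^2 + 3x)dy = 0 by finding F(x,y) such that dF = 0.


Check exactness: ∂M/∂y = -4x + 3 and ∂N/∂x = -4x + 3; equal, so the equation is exact.
Integrate M with respect to x (treating y as constant): ∫M dx = -2x^2y + x^2 + 3xy + h(y).
Differentiate w.r.t. y and set equal to N: all terms match, so h'(y) = 0 and h is a constant absorbed into C.
General solution: -2x^2y + x^2 + 3xy = C.


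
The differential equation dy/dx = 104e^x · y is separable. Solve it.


Separate variables: dy/y = 104e^x dx.
Integrate: ln|y| = 104e^x + C₀.
Exponentiate: y = Ce^(104e^x).


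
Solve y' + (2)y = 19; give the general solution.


P(x) = 2, Q(x) = 19; integrating factor μ = e^(2x).
(μ y)' = 19e^(2x) ⇒ μ y = (19/2)e^(2x) + C.
Divide by μ: y = 19/2 + Ce^(-2x).


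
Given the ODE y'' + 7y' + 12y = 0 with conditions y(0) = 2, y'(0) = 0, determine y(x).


Characteristic roots of r² + 7r + 12 = 0 are -3, -4.
General solution y = c₁ e^(-3x) + c₂ e^(-4x).
Apply y(0) = 2: c₁ + c₂ = 2. Apply y'(0) = 0: -3 c₁ - 4 c₂ = 0.
Solve: c₁ = 8, c₂ = -6.
Particular solution: y = 8e^(-3x) - 6e^(-4x).


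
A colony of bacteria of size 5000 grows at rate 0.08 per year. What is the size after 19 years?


The ODE dP/dt = 0.08P has solution P(t) = P(0)e^(0.08t).
Substitute P(0) = 5000 and t = 19: P(19) = 5000 e^(1.52) ≈ 22861.


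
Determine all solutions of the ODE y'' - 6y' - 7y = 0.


Characteristic equation: r² - 6r - 7 = 0.
Factor: (r - 7)(r + 1) = 0 ⇒ r = 7, -1 (distinct real).
General solution: y = C₁e^(7x) + C₂e^(-x).


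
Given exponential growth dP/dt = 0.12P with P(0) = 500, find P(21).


The ODE dP/dt = 0.12P has solution P(t) = P(0)e^(0.12t).
Substitute P(0) = 500 and t = 21: P(21) = 500 e^(2.52) ≈ 6214.


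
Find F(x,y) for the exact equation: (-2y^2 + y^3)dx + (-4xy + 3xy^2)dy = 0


Check exactness: ∂M/∂y = -4y + 3y^2 and ∂N/∂x = -4y + 3y^2; equal, so the equation is exact.
Integrate M with respect to x (treating y as constant): ∫M dx = -2xy^2 + xy^3 + h(y).
Differentiate w.r.t. y and set equal to N: all terms match, so h'(y) = 0 and h is a constant absorbed into C.
General solution: -2xy^2 + xy^3 = C.


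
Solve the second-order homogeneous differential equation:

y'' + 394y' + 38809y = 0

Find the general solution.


Characteristic equation: r² + 394r + 38809 = 0, i.e. (r + 197)² = 0.
Repeated root r = -197; include an x factor for the second linearly independent solution.
General solution: y = (C₁ + C₂x)e^(-197x).


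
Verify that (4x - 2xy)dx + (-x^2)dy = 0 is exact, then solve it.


Check exactness: ∂M/∂y = -2x and ∂N/∂x = -2x; equal, so the equation is exact.
Integrate M with respect to x (treating y as constant): ∫M dx = 2x^2 - x^2y + h(y).
Differentiate w.r.t. y and set equal to N: all terms match, so h'(y) = 0 and h is a constant absorbed into C.
General solution: 2x^2 - x^2y = C.


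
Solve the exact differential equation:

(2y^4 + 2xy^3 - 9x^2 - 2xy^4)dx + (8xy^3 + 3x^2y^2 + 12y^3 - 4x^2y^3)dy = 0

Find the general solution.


Check exactness: ∂M/∂y = 8y^3 + 6xy^2 - 8xy^3 and ∂N/∂x = 8y^3 + 6xy^2 - 8xy^3; equal, so the equation is exact.
Integrate M with respect to x (treating y as constant): ∫M dx = 2xy^4 + x^2y^3 - 3x^3 - x^2y^4 + h(y).
Differentiate w.r.t. y and set equal to N: the x-dependent terms already match, leaving h'(y) = 12y^3. Integrate: h(y) = 3y^4.
So F(x,y) = 2xy^4 + x^2y^3 - 3x^3 + 3y^4 - x^2y^4.
General solution: 2xy^4 + x^2y^3 - 3x^3 + 3y^4 - x^2y^4 = C.


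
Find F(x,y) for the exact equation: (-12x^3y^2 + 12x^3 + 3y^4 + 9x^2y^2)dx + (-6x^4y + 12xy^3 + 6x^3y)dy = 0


Check exactness: ∂M/∂y = -24x^3y + 12y^3 + 18x^2y and ∂N/∂x = -24x^3y + 12y^3 + 18x^2y; equal, so the equation is exact.
Integrate M with respect to x (treating y as constant): ∫M dx = -3x^4y^2 + 3x^4 + 3xy^4 + 3x^3y^2 + h(y).
Differentiate w.r.t. y and set equal to N: all terms match, so h'(y) = 0 and h is a constant absorbed into C.
General solution: -3x^4y^2 + 3x^4 + 3xy^4 + 3x^3y^2 = C.


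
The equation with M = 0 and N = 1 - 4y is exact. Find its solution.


Check exactness: ∂M/∂y = 0 and ∂N/∂x = 0; equal, so the equation is exact.
Integrate M with respect to x (treating y as constant): ∫M dx = 0 + h(y).
Differentiate w.r.t. y and set equal to N: the x-dependent terms already match, leaving h'(y) = 1 - 4y. Integrate: h(y) = y - 2y^2.
So F(x,y) = y - 2y^2.
General solution: y - 2y^2 = C.


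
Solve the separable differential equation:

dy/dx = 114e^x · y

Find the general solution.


Separate variables: dy/y = 114e^x dx.
Integrate: ln|y| = 114e^x + C₀.
Exponentiate: y = Ce^(114e^x).


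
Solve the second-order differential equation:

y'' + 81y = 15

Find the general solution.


Homogeneous part: r² + 81 = 0 ⇒ r = ±9i, so y_h = C₁cos(9x) + C₂sin(9x).
Try constant y_p = A; plug in: 81A = 15 ⇒ A = 5/27.
General solution: y = C₁cos(9x) + C₂sin(9x) + 5/27.


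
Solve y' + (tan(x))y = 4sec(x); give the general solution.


P(x) = tan(x) ⇒ μ = e^(∫tan(x)dx) = sec(x).
(sec(x) y)' = 4sec²(x) ⇒ sec(x) y = 4tan(x) + C.
Multiply by cos(x): y = 4sin(x) + C·cos(x).


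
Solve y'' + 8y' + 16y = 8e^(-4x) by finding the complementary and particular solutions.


Characteristic polynomial (r + 4)² = 0; repeated root r = -4.
y_h = (C₁ + C₂x)e^(-4x). Forcing matches the repeated root (resonance), so try y_p = Ax² e^(-4x).
Substitute and solve for A: 2A = 8, so A = 4.
General solution: y = (C₁ + C₂x + 4x²)e^(-4x).


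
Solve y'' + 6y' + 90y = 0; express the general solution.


Characteristic equation: r² + 6r + 90 = 0.
Discriminant is negative; roots r = -3 ± 9i (complex conjugate pair).
General solution uses e^(α x)(C₁ cos(β x) + C₂ sin(β x)): y = e^(-3x)(C₁cos(9x) + C₂sin(9x)).


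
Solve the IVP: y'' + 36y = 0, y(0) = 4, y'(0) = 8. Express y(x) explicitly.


Characteristic roots of r² + 36 = 0 are ±6i, so y = C₁cos(6x) + C₂sin(6x).
Apply y(0) = 4: C₁ = 4. Differentiate and apply y'(0) = 8: 6·C₂ = 8, so C₂ = 4/3.
Particular solution: y = 4cos(6x) + (4/3)sin(6x).


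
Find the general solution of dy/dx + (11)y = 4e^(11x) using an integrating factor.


P(x) = 11 ⇒ μ = e^(11x).
(μ y)' = 4e^(22x) ⇒ μ y = (4/22)e^(22x) + C.
Divide by μ: y = (2/11)e^(11x) + Ce^(-11x).


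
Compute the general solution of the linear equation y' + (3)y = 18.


P(x) = 3, Q(x) = 18; integrating factor μ = e^(3x).
(μ y)' = 18e^(3x) ⇒ μ y = 6e^(3x) + C.
Divide by μ: y = 6 + Ce^(-3x).


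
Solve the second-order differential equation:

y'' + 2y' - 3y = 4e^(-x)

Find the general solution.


Characteristic roots of r² + 2r - 3 = 0 are 1, -3.
y_h = C₁e^(x) + C₂e^(-3x).
Forcing exponent -1 is not a characteristic root; try y_p = Ae^(-x).
Substitute: A·(1 + (2)·-1 + (-3)) = A·-4 = 4, so A = -1.
General solution: y = C₁e^(x) + C₂e^(-3x) - e^(-x).


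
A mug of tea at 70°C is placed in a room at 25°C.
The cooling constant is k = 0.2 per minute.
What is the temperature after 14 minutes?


Newton's law: dT/dt = -k(T - T_a) has solution T(t) = T_a + (T₀ - T_a)e^(-kt).
Plug in T_a = 25, T₀ = 70, k = 0.2, t = 14: T(14) = 25 + (45)e^(-2.80) ≈ 27.7°C.


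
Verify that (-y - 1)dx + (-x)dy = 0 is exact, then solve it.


Check exactness: ∂M/∂y = -1 and ∂N/∂x = -1; equal, so the equation is exact.
Integrate M with respect to x (treating y as constant): ∫M dx = -xy - x + h(y).
Differentiate w.r.t. y and set equal to N: all terms match, so h'(y) = 0 and h is a constant absorbed into C.
General solution: -xy - x = C.


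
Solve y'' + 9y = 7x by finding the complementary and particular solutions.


Homogeneous: r² + 9 = 0 ⇒ r = ±3i, y_h = C₁cos(3x) + C₂sin(3x).
Polynomial forcing; try y_p = Ax + B. Then y_p'' + 9 y_p = 9(Ax + B) = 7x, so B = 0 and A = 7/9.
General solution: y = C₁cos(3x) + C₂sin(3x) + (7/9)x.


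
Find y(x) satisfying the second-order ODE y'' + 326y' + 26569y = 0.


Characteristic equation: r² + 326r + 26569 = 0, i.e. (r + 163)² = 0.
Repeated root r = -163; include an x factor for the second linearly independent solution.
General solution: y = (C₁ + C₂x)e^(-163x).


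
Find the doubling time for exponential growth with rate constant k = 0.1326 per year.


Exponential growth: P(t) = P₀ e^(0.1326t). Set P(t)/P₀ = 2: e^(0.1326t) = 2.
Solve: t = ln(2)/0.1326 ≈ 5.23 years.


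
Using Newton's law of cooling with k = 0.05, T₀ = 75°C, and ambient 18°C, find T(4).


Newton's law: dT/dt = -k(T - T_a) has solution T(t) = T_a + (T₀ - T_a)e^(-kt).
Plug in T_a = 18, T₀ = 75, k = 0.05, t = 4: T(4) = 18 + (57)e^(-0.20) ≈ 64.7°C.


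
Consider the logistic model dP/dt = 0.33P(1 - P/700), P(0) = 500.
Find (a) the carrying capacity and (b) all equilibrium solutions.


Logistic ODE dP/dt = 0.33P(1 - P/700) has equilibria where dP/dt = 0, i.e. P = 0 or P = 700.
The coefficient (1 - P/K) = 0 when P = K, identifying K = 700 as the carrying capacity.
(a) K = 700; (b) equilibria P = 0 and P = 700.


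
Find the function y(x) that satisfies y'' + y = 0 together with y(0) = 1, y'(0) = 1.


Characteristic roots of r² + 1 = 0 are ±1i, so y = C₁cos(x) + C₂sin(x).
Apply y(0) = 1: C₁ = 1. Differentiate and apply y'(0) = 1: 1·C₂ = 1, so C₂ = 1.
Particular solution: y = cos(x) + sin(x).


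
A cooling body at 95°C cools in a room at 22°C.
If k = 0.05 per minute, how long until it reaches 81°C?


From T(t) = T_a + (T₀ - T_a)e^(-kt), set T(t) = 81:
(81 - 22) / (95 - 22) = e^(-0.05t), so t = -ln(0.808)/0.05 ≈ 4.3 minutes.


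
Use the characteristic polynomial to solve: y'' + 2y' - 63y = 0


Characteristic equation: r² + 2r - 63 = 0.
Factor: (r - 7)(r + 9) = 0 ⇒ r = 7, -9 (distinct real).
General solution: y = C₁e^(7x) + C₂e^(-9x).


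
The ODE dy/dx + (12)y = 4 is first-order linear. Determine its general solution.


P(x) = 12, Q(x) = 4; integrating factor μ = e^(12x).
(μ y)' = 4e^(12x) ⇒ μ y = (1/3)e^(12x) + C.
Divide by μ: y = 1/3 + Ce^(-12x).


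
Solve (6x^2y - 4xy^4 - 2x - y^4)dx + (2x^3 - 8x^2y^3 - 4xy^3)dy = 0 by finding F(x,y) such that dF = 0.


Check exactness: ∂M/∂y = 6x^2 - 16xy^3 - 4y^3 and ∂N/∂x = 6x^2 - 16xy^3 - 4y^3; equal, so the equation is exact.
Integrate M with respect to x (treating y as constant): ∫M dx = 2x^3y - 2x^2y^4 - x^2 - xy^4 + h(y).
Differentiate w.r.t. y and set equal to N: all terms match, so h'(y) = 0 and h is a constant absorbed into C.
General solution: 2x^3y - 2x^2y^4 - x^2 - xy^4 = C.


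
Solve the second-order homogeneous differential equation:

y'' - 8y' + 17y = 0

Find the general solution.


Characteristic equation: r² - 8r + 17 = 0.
Discriminant is negative; roots r = 4 ± 1i (complex conjugate pair).
General solution uses e^(α x)(C₁ cos(β x) + C₂ sin(β x)): y = e^(4x)(C₁cos(x) + C₂sin(x)).


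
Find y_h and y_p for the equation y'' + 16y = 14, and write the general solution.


Homogeneous part: r² + 16 = 0 ⇒ r = ±4i, so y_h = C₁cos(4x) + C₂sin(4x).
Try constant y_p = A; plug in: 16A = 14 ⇒ A = 7/8.
General solution: y = C₁cos(4x) + C₂sin(4x) + 7/8.


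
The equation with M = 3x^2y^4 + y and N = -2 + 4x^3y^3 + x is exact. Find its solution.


Check exactness: ∂M/∂y = 12x^2y^3 + 1 and ∂N/∂x = 12x^2y^3 + 1; equal, so the equation is exact.
Integrate M with respect to x (treating y as constant): ∫M dx = x^3y^4 + xy + h(y).
Differentiate w.r.t. y and set equal to N: the x-dependent terms already match, leaving h'(y) = -2. Integrate: h(y) = -2y.
So F(x,y) = -2y + x^3y^4 + xy.
General solution: -2y + x^3y^4 + xy = C.


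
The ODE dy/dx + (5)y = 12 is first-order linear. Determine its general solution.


P(x) = 5, Q(x) = 12; integrating factor μ = e^(5x).
(μ y)' = 12e^(5x) ⇒ μ y = (12/5)e^(5x) + C.
Divide by μ: y = 12/5 + Ce^(-5x).


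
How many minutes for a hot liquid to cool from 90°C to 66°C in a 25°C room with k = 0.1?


From T(t) = T_a + (T₀ - T_a)e^(-kt), set T(t) = 66:
(66 - 25) / (90 - 25) = e^(-0.1t), so t = -ln(0.631)/0.1 ≈ 4.6 minutes.


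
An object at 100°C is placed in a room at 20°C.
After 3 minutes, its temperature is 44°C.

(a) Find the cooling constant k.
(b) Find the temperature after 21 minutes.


Newton's law: T(t) = T_a + (T₀ - T_a)e^(-kt).
(a) Use T(3) = 44: (44 - 20)/(100 - 20) = e^(-k·3), so k = -ln(0.300)/3 ≈ 0.4013.
(b) Apply k to t = 21: T(21) = 20 + (80)e^(-8.428) ≈ 20.0°C.


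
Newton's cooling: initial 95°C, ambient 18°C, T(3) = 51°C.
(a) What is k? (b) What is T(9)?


Newton's law: T(t) = T_a + (T₀ - T_a)e^(-kt).
(a) Use T(3) = 51: (51 - 18)/(95 - 18) = e^(-k·3), so k = -ln(0.429)/3 ≈ 0.2824.
(b) Apply k to t = 9: T(9) = 18 + (77)e^(-2.542) ≈ 24.1°C.


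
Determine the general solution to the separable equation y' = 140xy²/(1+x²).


Separate: dy/y² = 140x/(1+x²) dx.
Integrate LHS: ∫ dy/y² = -1/y.
Integrate RHS via u = 1+x²: 70ln(1+x²) + C.
Result: -1/y = 70ln(1+x²) + C.


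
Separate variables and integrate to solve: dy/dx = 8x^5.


Integrate both sides with respect to x: y = ∫ 8x^5 dx = (4/3)x^6 + C.


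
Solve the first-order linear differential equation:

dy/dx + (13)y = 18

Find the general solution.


P(x) = 13, Q(x) = 18; integrating factor μ = e^(13x).
(μ y)' = 18e^(13x) ⇒ μ y = (18/13)e^(13x) + C.
Divide by μ: y = 18/13 + Ce^(-13x).


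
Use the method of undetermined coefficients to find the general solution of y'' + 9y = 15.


Homogeneous part: r² + 9 = 0 ⇒ r = ±3i, so y_h = C₁cos(3x) + C₂sin(3x).
Try constant y_p = A; plug in: 9A = 15 ⇒ A = 5/3.
General solution: y = C₁cos(3x) + C₂sin(3x) + 5/3.


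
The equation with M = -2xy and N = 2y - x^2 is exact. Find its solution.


Check exactness: ∂M/∂y = -2x and ∂N/∂x = -2x; equal, so the equation is exact.
Integrate M with respect to x (treating y as constant): ∫M dx = -x^2y + h(y).
Differentiate w.r.t. y and set equal to N: the x-dependent terms already match, leaving h'(y) = 2y. Integrate: h(y) = y^2.
So F(x,y) = y^2 - x^2y.
General solution: y^2 - x^2y = C.


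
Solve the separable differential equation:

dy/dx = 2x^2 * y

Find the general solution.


Separate variables: dy/y = 2x^2 dx.
Integrate: ln|y| = (2/3)x^3 + C₀.
Exponentiate: y = Ce^((2/3)x^3).


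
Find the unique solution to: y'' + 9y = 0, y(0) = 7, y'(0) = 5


Characteristic roots of r² + 9 = 0 are ±3i, so y = C₁cos(3x) + C₂sin(3x).
Apply y(0) = 7: C₁ = 7. Differentiate and apply y'(0) = 5: 3·C₂ = 5, so C₂ = 5/3.
Particular solution: y = 7cos(3x) + (5/3)sin(3x).


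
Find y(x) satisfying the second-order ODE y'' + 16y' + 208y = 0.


Characteristic equation: r² + 16r + 208 = 0.
Discriminant is negative; roots r = -8 ± 12i (complex conjugate pair).
General solution uses e^(α x)(C₁ cos(β x) + C₂ sin(β x)): y = e^(-8x)(C₁cos(12x) + C₂sin(12x)).


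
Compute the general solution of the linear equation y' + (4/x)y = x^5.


P(x) = 4/x ⇒ μ = x^4.
(x^4 y)' = x^4·x^5 = x^9.
Integrate: x^4 y = x^10/(10) + C.
Solve for y: y = (1/10)x^6 + C/x^4.


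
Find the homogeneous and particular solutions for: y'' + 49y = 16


Homogeneous part: r² + 49 = 0 ⇒ r = ±7i, so y_h = C₁cos(7x) + C₂sin(7x).
Try constant y_p = A; plug in: 49A = 16 ⇒ A = 16/49.
General solution: y = C₁cos(7x) + C₂sin(7x) + 16/49.


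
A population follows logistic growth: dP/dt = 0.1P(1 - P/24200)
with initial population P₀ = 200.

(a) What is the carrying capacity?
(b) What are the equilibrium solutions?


Logistic ODE dP/dt = 0.1P(1 - P/24200) has equilibria where dP/dt = 0, i.e. P = 0 or P = 24200.
The coefficient (1 - P/K) = 0 when P = K, identifying K = 24200 as the carrying capacity.
(a) K = 24200; (b) equilibria P = 0 and P = 24200.


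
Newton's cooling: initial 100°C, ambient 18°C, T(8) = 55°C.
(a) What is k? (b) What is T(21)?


Newton's law: T(t) = T_a + (T₀ - T_a)e^(-kt).
(a) Use T(8) = 55: (55 - 18)/(100 - 18) = e^(-k·8), so k = -ln(0.451)/8 ≈ 0.0995.
(b) Apply k to t = 21: T(21) = 18 + (82)e^(-2.089) ≈ 28.2°C.


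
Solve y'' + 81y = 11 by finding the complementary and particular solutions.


Homogeneous part: r² + 81 = 0 ⇒ r = ±9i, so y_h = C₁cos(9x) + C₂sin(9x).
Try constant y_p = A; plug in: 81A = 11 ⇒ A = 11/81.
General solution: y = C₁cos(9x) + C₂sin(9x) + 11/81.


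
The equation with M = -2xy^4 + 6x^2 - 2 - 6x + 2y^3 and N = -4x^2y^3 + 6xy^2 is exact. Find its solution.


Check exactness: ∂M/∂y = -8xy^3 + 6y^2 and ∂N/∂x = -8xy^3 + 6y^2; equal, so the equation is exact.
Integrate M with respect to x (treating y as constant): ∫M dx = -x^2y^4 + 2x^3 - 2x - 3x^2 + 2xy^3 + h(y).
Differentiate w.r.t. y and set equal to N: all terms match, so h'(y) = 0 and h is a constant absorbed into C.
General solution: -x^2y^4 + 2x^3 - 2x - 3x^2 + 2xy^3 = C.


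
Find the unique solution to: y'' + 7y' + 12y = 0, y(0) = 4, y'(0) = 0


Characteristic roots of r² + 7r + 12 = 0 are -3, -4.
General solution y = c₁ e^(-3x) + c₂ e^(-4x).
Apply y(0) = 4: c₁ + c₂ = 4. Apply y'(0) = 0: -3 c₁ - 4 c₂ = 0.
Solve: c₁ = 16, c₂ = -12.
Particular solution: y = 16e^(-3x) - 12e^(-4x).


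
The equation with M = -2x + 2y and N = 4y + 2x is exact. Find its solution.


Check exactness: ∂M/∂y = 2 and ∂N/∂x = 2; equal, so the equation is exact.
Integrate M with respect to x (treating y as constant): ∫M dx = -x^2 + 2xy + h(y).
Differentiate w.r.t. y and set equal to N: the x-dependent terms already match, leaving h'(y) = 4y. Integrate: h(y) = 2y^2.
So F(x,y) = 2y^2 - x^2 + 2xy.
General solution: 2y^2 - x^2 + 2xy = C.


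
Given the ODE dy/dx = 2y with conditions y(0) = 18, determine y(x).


General solution of y' = 2y is y = Ce^(2x).
Apply y(0) = 18: C = 18.
Particular solution: y = 18e^(2x).


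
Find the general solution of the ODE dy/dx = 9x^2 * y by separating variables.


Separate variables: dy/y = 9x^2 dx.
Integrate: ln|y| = 3x^3 + C₀.
Exponentiate: y = Ce^(3x^3).


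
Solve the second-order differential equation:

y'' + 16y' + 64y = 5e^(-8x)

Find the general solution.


Characteristic polynomial (r + 8)² = 0; repeated root r = -8.
y_h = (C₁ + C₂x)e^(-8x). Forcing matches the repeated root (resonance), so try y_p = Ax² e^(-8x).
Substitute and solve for A: 2A = 5, so A = 5/2.
General solution: y = (C₁ + C₂x + (5/2)x²)e^(-8x).


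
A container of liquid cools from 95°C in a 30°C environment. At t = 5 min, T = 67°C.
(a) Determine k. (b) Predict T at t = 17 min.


Newton's law: T(t) = T_a + (T₀ - T_a)e^(-kt).
(a) Use T(5) = 67: (67 - 30)/(95 - 30) = e^(-k·5), so k = -ln(0.569)/5 ≈ 0.1127.
(b) Apply k to t = 17: T(17) = 30 + (65)e^(-1.916) ≈ 39.6°C.


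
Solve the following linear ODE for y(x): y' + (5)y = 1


P(x) = 5, Q(x) = 1; integrating factor μ = e^(5x).
(μ y)' = e^(5x) ⇒ μ y = (1/5)e^(5x) + C.
Divide by μ: y = 1/5 + Ce^(-5x).


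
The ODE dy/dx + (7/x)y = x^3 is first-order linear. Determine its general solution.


P(x) = 7/x ⇒ μ = x^7.
(x^7 y)' = x^10 ⇒ x^7 y = x^11/(11) + C.
Solve for y: y = (1/11)x^4 + C/x^7.


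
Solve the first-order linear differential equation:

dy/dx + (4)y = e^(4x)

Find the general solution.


P(x) = 4 ⇒ μ = e^(4x).
(μ y)' = e^(8x) ⇒ μ y = e^(8x)/8 + C.
Divide by μ: y = (1/8)e^(4x) + Ce^(-4x).


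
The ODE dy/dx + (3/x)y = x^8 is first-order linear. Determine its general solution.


P(x) = 3/x ⇒ μ = x^3.
(x^3 y)' = x^3·x^8 = x^11.
Integrate: x^3 y = x^12/(12) + C.
Solve for y: y = (1/12)x^9 + C/x^3.


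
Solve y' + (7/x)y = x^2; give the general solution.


P(x) = 7/x ⇒ μ = x^7.
(x^7 y)' = x^9 ⇒ x^7 y = x^10/(10) + C.
Solve for y: y = (1/10)x^3 + C/x^7.


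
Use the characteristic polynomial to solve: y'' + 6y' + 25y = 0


Characteristic equation: r² + 6r + 25 = 0.
Discriminant is negative; roots r = -3 ± 4i (complex conjugate pair).
General solution uses e^(α x)(C₁ cos(β x) + C₂ sin(β x)): y = e^(-3x)(C₁cos(4x) + C₂sin(4x)).


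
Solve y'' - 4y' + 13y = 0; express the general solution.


Characteristic equation: r² - 4r + 13 = 0.
Discriminant is negative; roots r = 2 ± 3i (complex conjugate pair).
General solution uses e^(α x)(C₁ cos(β x) + C₂ sin(β x)): y = e^(2x)(C₁cos(3x) + C₂sin(3x)).


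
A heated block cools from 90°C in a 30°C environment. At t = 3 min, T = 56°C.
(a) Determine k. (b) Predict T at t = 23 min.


Newton's law: T(t) = T_a + (T₀ - T_a)e^(-kt).
(a) Use T(3) = 56: (56 - 30)/(90 - 30) = e^(-k·3), so k = -ln(0.433)/3 ≈ 0.2787.
(b) Apply k to t = 23: T(23) = 30 + (60)e^(-6.411) ≈ 30.1°C.


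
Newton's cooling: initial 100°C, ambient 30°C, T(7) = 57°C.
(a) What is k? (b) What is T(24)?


Newton's law: T(t) = T_a + (T₀ - T_a)e^(-kt).
(a) Use T(7) = 57: (57 - 30)/(100 - 30) = e^(-k·7), so k = -ln(0.386)/7 ≈ 0.1361.
(b) Apply k to t = 24: T(24) = 30 + (70)e^(-3.266) ≈ 32.7°C.


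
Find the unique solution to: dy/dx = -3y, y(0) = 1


General solution of y' = -3y is y = Ce^(-3x).
Apply y(0) = 1: C = 1.
Particular solution: y = e^(-3x).


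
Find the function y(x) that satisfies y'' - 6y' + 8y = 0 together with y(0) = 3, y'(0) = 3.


Characteristic roots of r² - 6r + 8 = 0 are 2, 4.
General solution y = c₁ e^(2x) + c₂ e^(4x).
Apply y(0) = 3: c₁ + c₂ = 3. Apply y'(0) = 3: 2 c₁ + 4 c₂ = 3.
Solve: c₁ = 9/2, c₂ = -3/2.
Particular solution: y = (9/2)e^(2x) - (3/2)e^(4x).


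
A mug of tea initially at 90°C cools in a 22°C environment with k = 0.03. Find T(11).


Newton's law: dT/dt = -k(T - T_a) has solution T(t) = T_a + (T₀ - T_a)e^(-kt).
Plug in T_a = 22, T₀ = 90, k = 0.03, t = 11: T(11) = 22 + (68)e^(-0.33) ≈ 70.9°C.


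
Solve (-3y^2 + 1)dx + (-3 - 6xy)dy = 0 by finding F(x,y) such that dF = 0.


Check exactness: ∂M/∂y = -6y and ∂N/∂x = -6y; equal, so the equation is exact.
Integrate M with respect to x (treating y as constant): ∫M dx = -3xy^2 + x + h(y).
Differentiate w.r.t. y and set equal to N: the x-dependent terms already match, leaving h'(y) = -3. Integrate: h(y) = -3y.
So F(x,y) = -3y - 3xy^2 + x.
General solution: -3y - 3xy^2 + x = C.


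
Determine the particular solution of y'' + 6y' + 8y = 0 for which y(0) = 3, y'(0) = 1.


Characteristic roots of r² + 6r + 8 = 0 are -4, -2.
General solution y = c₁ e^(-4x) + c₂ e^(-2x).
Apply y(0) = 3: c₁ + c₂ = 3. Apply y'(0) = 1: -4 c₁ - 2 c₂ = 1.
Solve: c₁ = -7/2, c₂ = 13/2.
Particular solution: y = -(7/2)e^(-4x) + (13/2)e^(-2x).


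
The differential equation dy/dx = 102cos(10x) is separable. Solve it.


g(y) = 1, so integrate directly: y = ∫ 102cos(10x) dx = (51/5)sin(10x) + C.


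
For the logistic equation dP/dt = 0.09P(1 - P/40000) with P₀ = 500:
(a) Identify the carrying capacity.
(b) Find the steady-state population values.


Logistic ODE dP/dt = 0.09P(1 - P/40000) has equilibria where dP/dt = 0, i.e. P = 0 or P = 40000.
The coefficient (1 - P/K) = 0 when P = K, identifying K = 40000 as the carrying capacity.
(a) K = 40000; (b) equilibria P = 0 and P = 40000.


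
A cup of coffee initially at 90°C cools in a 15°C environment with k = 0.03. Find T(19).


Newton's law: dT/dt = -k(T - T_a) has solution T(t) = T_a + (T₀ - T_a)e^(-kt).
Plug in T_a = 15, T₀ = 90, k = 0.03, t = 19: T(19) = 15 + (75)e^(-0.57) ≈ 57.4°C.


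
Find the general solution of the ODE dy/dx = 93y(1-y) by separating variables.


Separate: dy/[y(1-y)] = 93 dx.
Partial fractions: 1/[y(1-y)] = 1/y + 1/(1-y).
Integrate: ln|y/(1-y)| = 93x + C₀.
Solve for y: y = 1/(1 + Ce^(-93x)).


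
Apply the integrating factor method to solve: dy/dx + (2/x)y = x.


P(x) = 2/x ⇒ μ = x^2.
(x^2 y)' = x^2·x^1 = x^3.
Integrate: x^2 y = x^4/(4) + C.
Solve for y: y = (1/4)x^2 + C/x^2.


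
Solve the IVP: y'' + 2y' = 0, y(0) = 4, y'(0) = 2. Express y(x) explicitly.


Characteristic roots of r² + 2r = 0 are -2, 0.
General solution y = c₁ e^(-2x) + c₂.
Apply y(0) = 4: c₁ + c₂ = 4. Apply y'(0) = 2: -2 c₁ + 0 c₂ = 2.
Solve: c₁ = -1, c₂ = 5.
Particular solution: y = -e^(-2x) + 5.


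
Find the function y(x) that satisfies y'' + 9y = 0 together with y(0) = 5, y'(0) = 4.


Characteristic roots of r² + 9 = 0 are ±3i, so y = C₁cos(3x) + C₂sin(3x).
Apply y(0) = 5: C₁ = 5. Differentiate and apply y'(0) = 4: 3·C₂ = 4, so C₂ = 4/3.
Particular solution: y = 5cos(3x) + (4/3)sin(3x).


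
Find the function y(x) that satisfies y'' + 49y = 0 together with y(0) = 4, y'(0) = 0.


Characteristic roots of r² + 49 = 0 are ±7i, so y = C₁cos(7x) + C₂sin(7x).
Apply y(0) = 4: C₁ = 4. Differentiate and apply y'(0) = 0: 7·C₂ = 0, so C₂ = 0.
Particular solution: y = 4cos(7x).


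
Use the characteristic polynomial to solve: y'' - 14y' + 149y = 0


Characteristic equation: r² - 14r + 149 = 0.
Discriminant is negative; roots r = 7 ± 10i (complex conjugate pair).
General solution uses e^(α x)(C₁ cos(β x) + C₂ sin(β x)): y = e^(7x)(C₁cos(10x) + C₂sin(10x)).


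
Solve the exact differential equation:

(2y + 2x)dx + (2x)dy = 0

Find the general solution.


Check exactness: ∂M/∂y = 2 and ∂N/∂x = 2; equal, so the equation is exact.
Integrate M with respect to x (treating y as constant): ∫M dx = 2xy + x^2 + h(y).
Differentiate w.r.t. y and set equal to N: all terms match, so h'(y) = 0 and h is a constant absorbed into C.
General solution: 2xy + x^2 = C.


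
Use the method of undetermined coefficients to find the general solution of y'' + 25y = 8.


Homogeneous part: r² + 25 = 0 ⇒ r = ±5i, so y_h = C₁cos(5x) + C₂sin(5x).
Try constant y_p = A; plug in: 25A = 8 ⇒ A = 8/25.
General solution: y = C₁cos(5x) + C₂sin(5x) + 8/25.


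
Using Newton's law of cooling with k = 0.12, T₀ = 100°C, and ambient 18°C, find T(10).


Newton's law: dT/dt = -k(T - T_a) has solution T(t) = T_a + (T₀ - T_a)e^(-kt).
Plug in T_a = 18, T₀ = 100, k = 0.12, t = 10: T(10) = 18 + (82)e^(-1.20) ≈ 42.7°C.


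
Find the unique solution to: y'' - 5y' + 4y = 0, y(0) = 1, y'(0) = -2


Characteristic roots of r² - 5r + 4 = 0 are 4, 1.
General solution y = c₁ e^(4x) + c₂ e^(x).
Apply y(0) = 1: c₁ + c₂ = 1. Apply y'(0) = -2: 4 c₁ + 1 c₂ = -2.
Solve: c₁ = -1, c₂ = 2.
Particular solution: y = -e^(4x) + 2e^(x).


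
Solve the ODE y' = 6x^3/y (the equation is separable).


Separate variables: y dy = 6x^3 dx.
Integrate both sides: y²/2 = (3/2)x^4 + C₀.
Multiply by 2: y² = 3x^4 + C.


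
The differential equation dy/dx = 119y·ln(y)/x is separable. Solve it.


Separate: dy/[y ln(y)] = 119 dx/x.
Substitute u = ln(y): du/u = 119 dx/x.
Integrate: ln|ln(y)| = 119ln|x| + C₀, hence ln(y) = C·x^119.


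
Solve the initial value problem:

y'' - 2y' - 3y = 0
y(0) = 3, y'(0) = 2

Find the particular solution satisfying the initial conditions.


Characteristic roots of r² - 2r - 3 = 0 are -1, 3.
General solution y = c₁ e^(-x) + c₂ e^(3x).
Apply y(0) = 3: c₁ + c₂ = 3. Apply y'(0) = 2: -1 c₁ + 3 c₂ = 2.
Solve: c₁ = 7/4, c₂ = 5/4.
Particular solution: y = (7/4)e^(-x) + (5/4)e^(3x).


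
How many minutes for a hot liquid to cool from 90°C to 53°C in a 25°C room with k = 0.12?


From T(t) = T_a + (T₀ - T_a)e^(-kt), set T(t) = 53:
(53 - 25) / (90 - 25) = e^(-0.12t), so t = -ln(0.431)/0.12 ≈ 7.0 minutes.


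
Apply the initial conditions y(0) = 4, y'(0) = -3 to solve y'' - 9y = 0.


Characteristic roots of r² - 9 = 0 are -3, 3.
General solution y = c₁ e^(-3x) + c₂ e^(3x).
Apply y(0) = 4: c₁ + c₂ = 4. Apply y'(0) = -3: -3 c₁ + 3 c₂ = -3.
Solve: c₁ = 5/2, c₂ = 3/2.
Particular solution: y = (5/2)e^(-3x) + (3/2)e^(3x).


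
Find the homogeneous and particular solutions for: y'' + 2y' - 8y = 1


Characteristic roots of r² + 2r - 8 = 0 are -4, 2.
y_h = C₁e^(-4x) + C₂e^(2x).
Forcing exponent 0 is not a characteristic root; try y_p = A.
Substitute: A·(0 + (2)·0 + (-8)) = A·-8 = 1, so A = -1/8.
General solution: y = C₁e^(-4x) + C₂e^(2x) - 1/8.


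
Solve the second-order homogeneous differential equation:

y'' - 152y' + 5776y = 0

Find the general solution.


Characteristic equation: r² - 152r + 5776 = 0, i.e. (r - 76)² = 0.
Repeated root r = 76; include an x factor for the second linearly independent solution.
General solution: y = (C₁ + C₂x)e^(76x).


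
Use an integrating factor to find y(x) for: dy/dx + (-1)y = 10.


P(x) = -1 ⇒ μ = e^(-x).
(μ y)' = 10e^(-x) ⇒ μ y = -10e^(-x) + C.
Divide by μ: y = -10 + Ce^(x).


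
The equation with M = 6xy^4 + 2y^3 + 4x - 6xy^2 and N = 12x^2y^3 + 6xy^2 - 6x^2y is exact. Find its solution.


Check exactness: ∂M/∂y = 24xy^3 + 6y^2 - 12xy and ∂N/∂x = 24xy^3 + 6y^2 - 12xy; equal, so the equation is exact.
Integrate M with respect to x (treating y as constant): ∫M dx = 3x^2y^4 + 2xy^3 + 2x^2 - 3x^2y^2 + h(y).
Differentiate w.r.t. y and set equal to N: all terms match, so h'(y) = 0 and h is a constant absorbed into C.
General solution: 3x^2y^4 + 2xy^3 + 2x^2 - 3x^2y^2 = C.


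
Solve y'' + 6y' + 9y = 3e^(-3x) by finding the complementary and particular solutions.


Characteristic polynomial (r + 3)² = 0; repeated root r = -3.
y_h = (C₁ + C₂x)e^(-3x). Forcing matches the repeated root (resonance), so try y_p = Ax² e^(-3x).
Substitute and solve for A: 2A = 3, so A = 3/2.
General solution: y = (C₁ + C₂x + (3/2)x²)e^(-3x).


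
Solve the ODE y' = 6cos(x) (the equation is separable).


g(y) = 1, so integrate directly: y = ∫ 6cos(x) dx = 6sin(x) + C.


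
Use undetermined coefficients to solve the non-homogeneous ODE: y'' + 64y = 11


Homogeneous part: r² + 64 = 0 ⇒ r = ±8i, so y_h = C₁cos(8x) + C₂sin(8x).
Try constant y_p = A; plug in: 64A = 11 ⇒ A = 11/64.
General solution: y = C₁cos(8x) + C₂sin(8x) + 11/64.


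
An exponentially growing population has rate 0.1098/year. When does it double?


Exponential growth: P(t) = P₀ e^(0.1098t). Set P(t)/P₀ = 2: e^(0.1098t) = 2.
Solve: t = ln(2)/0.1098 ≈ 6.31 years.


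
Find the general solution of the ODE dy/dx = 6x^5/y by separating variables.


Separate variables: y dy = 6x^5 dx.
Integrate both sides: y²/2 = x^6 + C₀.
Multiply by 2: y² = 2x^6 + C.


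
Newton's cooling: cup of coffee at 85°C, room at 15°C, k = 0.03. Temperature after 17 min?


Newton's law: dT/dt = -k(T - T_a) has solution T(t) = T_a + (T₀ - T_a)e^(-kt).
Plug in T_a = 15, T₀ = 85, k = 0.03, t = 17: T(17) = 15 + (70)e^(-0.51) ≈ 57.0°C.


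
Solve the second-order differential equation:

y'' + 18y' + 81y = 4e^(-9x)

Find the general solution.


Characteristic polynomial (r + 9)² = 0; repeated root r = -9.
y_h = (C₁ + C₂x)e^(-9x). Forcing matches the repeated root (resonance), so try y_p = Ax² e^(-9x).
Substitute and solve for A: 2A = 4, so A = 2.
General solution: y = (C₁ + C₂x + 2x²)e^(-9x).


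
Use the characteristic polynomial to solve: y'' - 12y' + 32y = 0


Characteristic equation: r² - 12r + 32 = 0.
Factor: (r - 4)(r - 8) = 0 ⇒ r = 4, 8 (distinct real).
General solution: y = C₁e^(4x) + C₂e^(8x).


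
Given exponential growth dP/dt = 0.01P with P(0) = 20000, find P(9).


The ODE dP/dt = 0.01P has solution P(t) = P(0)e^(0.01t).
Substitute P(0) = 20000 and t = 9: P(9) = 20000 e^(0.09) ≈ 21883.


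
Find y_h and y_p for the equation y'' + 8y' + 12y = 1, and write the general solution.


Characteristic roots of r² + 8r + 12 = 0 are -2, -6.
y_h = C₁e^(-2x) + C₂e^(-6x).
Constant forcing; try y_p = A. Then 12A = 1 ⇒ A = 1/12.
General solution: y = C₁e^(-2x) + C₂e^(-6x) + 1/12.


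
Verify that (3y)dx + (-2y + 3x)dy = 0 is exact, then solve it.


Check exactness: ∂M/∂y = 3 and ∂N/∂x = 3; equal, so the equation is exact.
Integrate M with respect to x (treating y as constant): ∫M dx = 3xy + h(y).
Differentiate w.r.t. y and set equal to N: the x-dependent terms already match, leaving h'(y) = -2y. Integrate: h(y) = -y^2.
So F(x,y) = -y^2 + 3xy.
General solution: -y^2 + 3xy = C.


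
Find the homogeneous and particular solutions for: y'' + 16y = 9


Homogeneous part: r² + 16 = 0 ⇒ r = ±4i, so y_h = C₁cos(4x) + C₂sin(4x).
Try constant y_p = A; plug in: 16A = 9 ⇒ A = 9/16.
General solution: y = C₁cos(4x) + C₂sin(4x) + 9/16.


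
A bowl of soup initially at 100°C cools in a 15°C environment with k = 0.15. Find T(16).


Newton's law: dT/dt = -k(T - T_a) has solution T(t) = T_a + (T₀ - T_a)e^(-kt).
Plug in T_a = 15, T₀ = 100, k = 0.15, t = 16: T(16) = 15 + (85)e^(-2.40) ≈ 22.7°C.


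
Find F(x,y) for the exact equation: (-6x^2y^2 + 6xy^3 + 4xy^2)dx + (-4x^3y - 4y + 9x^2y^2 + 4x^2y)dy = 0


Check exactness: ∂M/∂y = -12x^2y + 18xy^2 + 8xy and ∂N/∂x = -12x^2y + 18xy^2 + 8xy; equal, so the equation is exact.
Integrate M with respect to x (treating y as constant): ∫M dx = -2x^3y^2 + 3x^2y^3 + 2x^2y^2 + h(y).
Differentiate w.r.t. y and set equal to N: the x-dependent terms already match, leaving h'(y) = -4y. Integrate: h(y) = -2y^2.
So F(x,y) = -2x^3y^2 - 2y^2 + 3x^2y^3 + 2x^2y^2.
General solution: -2x^3y^2 - 2y^2 + 3x^2y^3 + 2x^2y^2 = C.


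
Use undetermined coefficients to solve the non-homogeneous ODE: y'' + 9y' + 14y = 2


Characteristic roots of r² + 9r + 14 = 0 are -7, -2.
y_h = C₁e^(-7x) + C₂e^(-2x).
Constant forcing; try y_p = A. Then 14A = 2 ⇒ A = 1/7.
General solution: y = C₁e^(-7x) + C₂e^(-2x) + 1/7.


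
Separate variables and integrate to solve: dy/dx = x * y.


Separate variables: dy/y = x dx.
Integrate: ln|y| = (1/2)x^2 + C₀.
Exponentiate: y = Ce^((1/2)x^2).


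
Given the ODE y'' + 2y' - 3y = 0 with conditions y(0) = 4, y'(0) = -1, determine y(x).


Characteristic roots of r² + 2r - 3 = 0 are 1, -3.
General solution y = c₁ e^(x) + c₂ e^(-3x).
Apply y(0) = 4: c₁ + c₂ = 4. Apply y'(0) = -1: 1 c₁ - 3 c₂ = -1.
Solve: c₁ = 11/4, c₂ = 5/4.
Particular solution: y = (11/4)e^(x) + (5/4)e^(-3x).


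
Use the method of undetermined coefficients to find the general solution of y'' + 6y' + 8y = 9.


Characteristic roots of r² + 6r + 8 = 0 are -2, -4.
y_h = C₁e^(-2x) + C₂e^(-4x).
Constant forcing; try y_p = A. Then 8A = 9 ⇒ A = 9/8.
General solution: y = C₁e^(-2x) + C₂e^(-4x) + 9/8.


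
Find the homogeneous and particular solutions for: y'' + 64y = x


Homogeneous: r² + 64 = 0 ⇒ r = ±8i, y_h = C₁cos(8x) + C₂sin(8x).
Polynomial forcing; try y_p = Ax + B. Then y_p'' + 64 y_p = 64(Ax + B) = x, so B = 0 and A = 1/64.
General solution: y = C₁cos(8x) + C₂sin(8x) + (1/64)x.


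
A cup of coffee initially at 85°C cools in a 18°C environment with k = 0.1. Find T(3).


Newton's law: dT/dt = -k(T - T_a) has solution T(t) = T_a + (T₀ - T_a)e^(-kt).
Plug in T_a = 18, T₀ = 85, k = 0.1, t = 3: T(3) = 18 + (67)e^(-0.30) ≈ 67.6°C.


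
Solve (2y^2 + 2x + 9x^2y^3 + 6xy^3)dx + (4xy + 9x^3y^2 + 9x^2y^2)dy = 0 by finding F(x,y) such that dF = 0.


Check exactness: ∂M/∂y = 4y + 27x^2y^2 + 18xy^2 and ∂N/∂x = 4y + 27x^2y^2 + 18xy^2; equal, so the equation is exact.
Integrate M with respect to x (treating y as constant): ∫M dx = 2xy^2 + x^2 + 3x^3y^3 + 3x^2y^3 + h(y).
Differentiate w.r.t. y and set equal to N: all terms match, so h'(y) = 0 and h is a constant absorbed into C.
General solution: 2xy^2 + x^2 + 3x^3y^3 + 3x^2y^3 = C.
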